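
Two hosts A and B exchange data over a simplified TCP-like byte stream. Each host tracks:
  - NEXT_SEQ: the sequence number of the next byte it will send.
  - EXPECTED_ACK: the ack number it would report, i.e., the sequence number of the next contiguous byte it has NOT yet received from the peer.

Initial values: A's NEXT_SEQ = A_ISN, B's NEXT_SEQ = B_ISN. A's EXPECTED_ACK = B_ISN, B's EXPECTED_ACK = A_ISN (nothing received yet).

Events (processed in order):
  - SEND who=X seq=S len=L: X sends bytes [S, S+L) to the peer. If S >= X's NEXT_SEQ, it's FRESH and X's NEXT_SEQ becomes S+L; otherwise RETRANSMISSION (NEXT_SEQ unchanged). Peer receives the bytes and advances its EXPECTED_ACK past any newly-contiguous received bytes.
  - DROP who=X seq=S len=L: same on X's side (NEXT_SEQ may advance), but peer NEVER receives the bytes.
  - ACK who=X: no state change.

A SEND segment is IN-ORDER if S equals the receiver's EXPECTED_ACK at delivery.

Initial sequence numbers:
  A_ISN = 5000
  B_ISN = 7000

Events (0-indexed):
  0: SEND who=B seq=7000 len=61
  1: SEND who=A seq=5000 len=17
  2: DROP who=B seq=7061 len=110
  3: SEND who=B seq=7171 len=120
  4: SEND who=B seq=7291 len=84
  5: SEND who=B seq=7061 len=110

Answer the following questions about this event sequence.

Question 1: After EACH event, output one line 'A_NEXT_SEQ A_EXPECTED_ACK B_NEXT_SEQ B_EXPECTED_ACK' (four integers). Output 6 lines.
5000 7061 7061 5000
5017 7061 7061 5017
5017 7061 7171 5017
5017 7061 7291 5017
5017 7061 7375 5017
5017 7375 7375 5017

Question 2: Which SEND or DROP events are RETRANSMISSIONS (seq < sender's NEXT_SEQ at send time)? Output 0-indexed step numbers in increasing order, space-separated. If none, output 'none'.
Answer: 5

Derivation:
Step 0: SEND seq=7000 -> fresh
Step 1: SEND seq=5000 -> fresh
Step 2: DROP seq=7061 -> fresh
Step 3: SEND seq=7171 -> fresh
Step 4: SEND seq=7291 -> fresh
Step 5: SEND seq=7061 -> retransmit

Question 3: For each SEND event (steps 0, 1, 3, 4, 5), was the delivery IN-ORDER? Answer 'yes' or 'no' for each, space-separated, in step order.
Step 0: SEND seq=7000 -> in-order
Step 1: SEND seq=5000 -> in-order
Step 3: SEND seq=7171 -> out-of-order
Step 4: SEND seq=7291 -> out-of-order
Step 5: SEND seq=7061 -> in-order

Answer: yes yes no no yes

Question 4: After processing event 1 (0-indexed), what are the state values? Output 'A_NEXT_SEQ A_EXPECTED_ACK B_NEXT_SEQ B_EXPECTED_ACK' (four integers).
After event 0: A_seq=5000 A_ack=7061 B_seq=7061 B_ack=5000
After event 1: A_seq=5017 A_ack=7061 B_seq=7061 B_ack=5017

5017 7061 7061 5017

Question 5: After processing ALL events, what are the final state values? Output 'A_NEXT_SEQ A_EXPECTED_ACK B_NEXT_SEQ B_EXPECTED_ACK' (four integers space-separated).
Answer: 5017 7375 7375 5017

Derivation:
After event 0: A_seq=5000 A_ack=7061 B_seq=7061 B_ack=5000
After event 1: A_seq=5017 A_ack=7061 B_seq=7061 B_ack=5017
After event 2: A_seq=5017 A_ack=7061 B_seq=7171 B_ack=5017
After event 3: A_seq=5017 A_ack=7061 B_seq=7291 B_ack=5017
After event 4: A_seq=5017 A_ack=7061 B_seq=7375 B_ack=5017
After event 5: A_seq=5017 A_ack=7375 B_seq=7375 B_ack=5017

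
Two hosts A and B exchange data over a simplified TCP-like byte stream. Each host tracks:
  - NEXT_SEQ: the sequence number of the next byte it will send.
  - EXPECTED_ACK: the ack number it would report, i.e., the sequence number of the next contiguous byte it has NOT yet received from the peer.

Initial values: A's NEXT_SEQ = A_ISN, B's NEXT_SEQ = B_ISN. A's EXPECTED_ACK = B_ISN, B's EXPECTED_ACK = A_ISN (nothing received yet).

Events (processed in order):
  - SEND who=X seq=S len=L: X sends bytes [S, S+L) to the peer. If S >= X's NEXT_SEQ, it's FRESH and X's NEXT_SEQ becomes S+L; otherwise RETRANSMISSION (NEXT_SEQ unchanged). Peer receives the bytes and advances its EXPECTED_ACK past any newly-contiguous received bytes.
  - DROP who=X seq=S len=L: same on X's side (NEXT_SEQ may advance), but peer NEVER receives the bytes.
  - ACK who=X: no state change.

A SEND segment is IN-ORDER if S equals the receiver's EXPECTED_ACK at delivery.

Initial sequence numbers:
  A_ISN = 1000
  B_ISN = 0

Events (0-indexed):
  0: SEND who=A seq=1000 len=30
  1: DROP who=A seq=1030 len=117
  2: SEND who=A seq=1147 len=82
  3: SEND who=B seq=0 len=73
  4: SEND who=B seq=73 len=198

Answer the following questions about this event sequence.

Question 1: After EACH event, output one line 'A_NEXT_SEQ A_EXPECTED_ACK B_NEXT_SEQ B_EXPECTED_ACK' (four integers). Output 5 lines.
1030 0 0 1030
1147 0 0 1030
1229 0 0 1030
1229 73 73 1030
1229 271 271 1030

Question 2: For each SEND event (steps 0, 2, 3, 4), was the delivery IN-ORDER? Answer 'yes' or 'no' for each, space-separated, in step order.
Step 0: SEND seq=1000 -> in-order
Step 2: SEND seq=1147 -> out-of-order
Step 3: SEND seq=0 -> in-order
Step 4: SEND seq=73 -> in-order

Answer: yes no yes yes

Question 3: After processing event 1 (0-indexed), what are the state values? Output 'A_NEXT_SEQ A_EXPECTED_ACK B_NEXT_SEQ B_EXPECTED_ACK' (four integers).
After event 0: A_seq=1030 A_ack=0 B_seq=0 B_ack=1030
After event 1: A_seq=1147 A_ack=0 B_seq=0 B_ack=1030

1147 0 0 1030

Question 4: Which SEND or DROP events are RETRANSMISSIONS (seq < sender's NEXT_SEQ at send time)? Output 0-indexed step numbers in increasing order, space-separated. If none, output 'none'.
Answer: none

Derivation:
Step 0: SEND seq=1000 -> fresh
Step 1: DROP seq=1030 -> fresh
Step 2: SEND seq=1147 -> fresh
Step 3: SEND seq=0 -> fresh
Step 4: SEND seq=73 -> fresh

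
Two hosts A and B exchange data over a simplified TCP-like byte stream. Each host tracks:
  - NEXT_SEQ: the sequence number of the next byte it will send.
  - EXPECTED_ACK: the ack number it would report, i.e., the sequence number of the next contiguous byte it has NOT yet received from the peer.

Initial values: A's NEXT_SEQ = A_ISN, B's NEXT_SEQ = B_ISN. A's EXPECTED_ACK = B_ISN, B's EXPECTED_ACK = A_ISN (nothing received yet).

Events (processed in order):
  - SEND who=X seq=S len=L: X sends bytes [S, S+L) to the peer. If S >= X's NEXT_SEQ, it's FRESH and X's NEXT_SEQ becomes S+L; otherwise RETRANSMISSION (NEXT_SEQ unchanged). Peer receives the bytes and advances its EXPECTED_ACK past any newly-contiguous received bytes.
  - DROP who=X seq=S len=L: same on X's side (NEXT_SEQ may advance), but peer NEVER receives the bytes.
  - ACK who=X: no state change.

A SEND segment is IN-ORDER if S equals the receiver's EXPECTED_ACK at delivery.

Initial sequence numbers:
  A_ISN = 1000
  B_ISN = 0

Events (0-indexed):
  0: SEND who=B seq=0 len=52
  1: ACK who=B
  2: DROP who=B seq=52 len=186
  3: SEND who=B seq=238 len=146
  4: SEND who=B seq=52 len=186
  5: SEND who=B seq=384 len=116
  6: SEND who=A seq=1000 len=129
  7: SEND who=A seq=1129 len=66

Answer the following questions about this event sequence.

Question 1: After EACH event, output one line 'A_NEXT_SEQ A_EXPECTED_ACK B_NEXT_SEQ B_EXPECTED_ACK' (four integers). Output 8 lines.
1000 52 52 1000
1000 52 52 1000
1000 52 238 1000
1000 52 384 1000
1000 384 384 1000
1000 500 500 1000
1129 500 500 1129
1195 500 500 1195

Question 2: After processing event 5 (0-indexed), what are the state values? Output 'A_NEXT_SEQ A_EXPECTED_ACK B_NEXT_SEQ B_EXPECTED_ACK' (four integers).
After event 0: A_seq=1000 A_ack=52 B_seq=52 B_ack=1000
After event 1: A_seq=1000 A_ack=52 B_seq=52 B_ack=1000
After event 2: A_seq=1000 A_ack=52 B_seq=238 B_ack=1000
After event 3: A_seq=1000 A_ack=52 B_seq=384 B_ack=1000
After event 4: A_seq=1000 A_ack=384 B_seq=384 B_ack=1000
After event 5: A_seq=1000 A_ack=500 B_seq=500 B_ack=1000

1000 500 500 1000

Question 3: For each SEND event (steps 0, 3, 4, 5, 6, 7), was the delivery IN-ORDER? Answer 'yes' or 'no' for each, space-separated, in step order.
Step 0: SEND seq=0 -> in-order
Step 3: SEND seq=238 -> out-of-order
Step 4: SEND seq=52 -> in-order
Step 5: SEND seq=384 -> in-order
Step 6: SEND seq=1000 -> in-order
Step 7: SEND seq=1129 -> in-order

Answer: yes no yes yes yes yes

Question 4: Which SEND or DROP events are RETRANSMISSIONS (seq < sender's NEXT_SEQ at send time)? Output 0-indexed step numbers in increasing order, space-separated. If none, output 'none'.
Answer: 4

Derivation:
Step 0: SEND seq=0 -> fresh
Step 2: DROP seq=52 -> fresh
Step 3: SEND seq=238 -> fresh
Step 4: SEND seq=52 -> retransmit
Step 5: SEND seq=384 -> fresh
Step 6: SEND seq=1000 -> fresh
Step 7: SEND seq=1129 -> fresh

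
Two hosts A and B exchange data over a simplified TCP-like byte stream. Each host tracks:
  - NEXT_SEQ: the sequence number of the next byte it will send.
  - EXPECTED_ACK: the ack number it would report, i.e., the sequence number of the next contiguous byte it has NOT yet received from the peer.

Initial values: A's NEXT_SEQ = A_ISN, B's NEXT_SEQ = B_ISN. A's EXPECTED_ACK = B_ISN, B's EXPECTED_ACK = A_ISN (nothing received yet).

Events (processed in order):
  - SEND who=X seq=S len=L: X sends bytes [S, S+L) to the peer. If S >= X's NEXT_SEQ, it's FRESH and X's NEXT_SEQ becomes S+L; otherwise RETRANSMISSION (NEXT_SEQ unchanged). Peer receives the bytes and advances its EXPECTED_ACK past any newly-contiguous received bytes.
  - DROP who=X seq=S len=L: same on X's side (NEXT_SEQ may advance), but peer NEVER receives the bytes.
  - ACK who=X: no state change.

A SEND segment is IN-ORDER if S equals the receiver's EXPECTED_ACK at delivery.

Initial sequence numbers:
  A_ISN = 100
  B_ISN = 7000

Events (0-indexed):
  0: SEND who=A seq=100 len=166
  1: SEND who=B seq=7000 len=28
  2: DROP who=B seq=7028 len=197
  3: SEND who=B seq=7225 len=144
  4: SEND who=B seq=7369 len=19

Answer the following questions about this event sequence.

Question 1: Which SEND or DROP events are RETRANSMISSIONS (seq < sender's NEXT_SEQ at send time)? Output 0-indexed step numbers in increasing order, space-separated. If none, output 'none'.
Answer: none

Derivation:
Step 0: SEND seq=100 -> fresh
Step 1: SEND seq=7000 -> fresh
Step 2: DROP seq=7028 -> fresh
Step 3: SEND seq=7225 -> fresh
Step 4: SEND seq=7369 -> fresh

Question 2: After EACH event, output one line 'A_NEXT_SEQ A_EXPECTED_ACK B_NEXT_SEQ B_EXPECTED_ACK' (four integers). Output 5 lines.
266 7000 7000 266
266 7028 7028 266
266 7028 7225 266
266 7028 7369 266
266 7028 7388 266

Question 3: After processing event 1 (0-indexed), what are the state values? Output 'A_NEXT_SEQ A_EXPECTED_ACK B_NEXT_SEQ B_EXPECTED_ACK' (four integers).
After event 0: A_seq=266 A_ack=7000 B_seq=7000 B_ack=266
After event 1: A_seq=266 A_ack=7028 B_seq=7028 B_ack=266

266 7028 7028 266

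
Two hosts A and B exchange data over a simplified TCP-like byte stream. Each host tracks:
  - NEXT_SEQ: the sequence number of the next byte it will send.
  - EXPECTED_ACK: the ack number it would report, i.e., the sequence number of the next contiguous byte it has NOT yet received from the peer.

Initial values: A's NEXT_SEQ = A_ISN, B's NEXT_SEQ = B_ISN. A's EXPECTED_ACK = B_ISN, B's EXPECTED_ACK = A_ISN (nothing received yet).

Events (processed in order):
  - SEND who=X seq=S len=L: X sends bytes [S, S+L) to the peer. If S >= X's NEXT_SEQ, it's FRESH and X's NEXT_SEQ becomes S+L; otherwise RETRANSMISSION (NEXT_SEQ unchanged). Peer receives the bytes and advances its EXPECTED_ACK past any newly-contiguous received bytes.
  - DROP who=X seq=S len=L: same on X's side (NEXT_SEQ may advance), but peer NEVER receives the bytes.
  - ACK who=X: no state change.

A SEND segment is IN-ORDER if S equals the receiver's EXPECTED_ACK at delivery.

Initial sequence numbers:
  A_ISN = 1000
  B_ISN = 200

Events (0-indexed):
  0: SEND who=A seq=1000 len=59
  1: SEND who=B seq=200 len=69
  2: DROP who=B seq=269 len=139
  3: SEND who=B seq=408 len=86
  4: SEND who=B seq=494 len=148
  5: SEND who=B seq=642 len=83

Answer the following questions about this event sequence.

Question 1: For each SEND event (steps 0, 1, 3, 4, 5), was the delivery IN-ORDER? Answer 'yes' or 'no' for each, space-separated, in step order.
Answer: yes yes no no no

Derivation:
Step 0: SEND seq=1000 -> in-order
Step 1: SEND seq=200 -> in-order
Step 3: SEND seq=408 -> out-of-order
Step 4: SEND seq=494 -> out-of-order
Step 5: SEND seq=642 -> out-of-order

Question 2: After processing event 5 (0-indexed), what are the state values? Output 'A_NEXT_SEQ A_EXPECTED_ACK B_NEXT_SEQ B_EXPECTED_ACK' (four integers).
After event 0: A_seq=1059 A_ack=200 B_seq=200 B_ack=1059
After event 1: A_seq=1059 A_ack=269 B_seq=269 B_ack=1059
After event 2: A_seq=1059 A_ack=269 B_seq=408 B_ack=1059
After event 3: A_seq=1059 A_ack=269 B_seq=494 B_ack=1059
After event 4: A_seq=1059 A_ack=269 B_seq=642 B_ack=1059
After event 5: A_seq=1059 A_ack=269 B_seq=725 B_ack=1059

1059 269 725 1059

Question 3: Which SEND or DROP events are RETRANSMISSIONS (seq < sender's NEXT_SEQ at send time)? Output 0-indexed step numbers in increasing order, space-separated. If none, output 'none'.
Step 0: SEND seq=1000 -> fresh
Step 1: SEND seq=200 -> fresh
Step 2: DROP seq=269 -> fresh
Step 3: SEND seq=408 -> fresh
Step 4: SEND seq=494 -> fresh
Step 5: SEND seq=642 -> fresh

Answer: none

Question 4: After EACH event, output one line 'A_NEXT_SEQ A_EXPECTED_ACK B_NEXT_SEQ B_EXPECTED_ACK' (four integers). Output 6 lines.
1059 200 200 1059
1059 269 269 1059
1059 269 408 1059
1059 269 494 1059
1059 269 642 1059
1059 269 725 1059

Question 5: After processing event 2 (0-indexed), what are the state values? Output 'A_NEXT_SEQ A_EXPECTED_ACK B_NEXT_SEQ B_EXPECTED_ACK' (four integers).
After event 0: A_seq=1059 A_ack=200 B_seq=200 B_ack=1059
After event 1: A_seq=1059 A_ack=269 B_seq=269 B_ack=1059
After event 2: A_seq=1059 A_ack=269 B_seq=408 B_ack=1059

1059 269 408 1059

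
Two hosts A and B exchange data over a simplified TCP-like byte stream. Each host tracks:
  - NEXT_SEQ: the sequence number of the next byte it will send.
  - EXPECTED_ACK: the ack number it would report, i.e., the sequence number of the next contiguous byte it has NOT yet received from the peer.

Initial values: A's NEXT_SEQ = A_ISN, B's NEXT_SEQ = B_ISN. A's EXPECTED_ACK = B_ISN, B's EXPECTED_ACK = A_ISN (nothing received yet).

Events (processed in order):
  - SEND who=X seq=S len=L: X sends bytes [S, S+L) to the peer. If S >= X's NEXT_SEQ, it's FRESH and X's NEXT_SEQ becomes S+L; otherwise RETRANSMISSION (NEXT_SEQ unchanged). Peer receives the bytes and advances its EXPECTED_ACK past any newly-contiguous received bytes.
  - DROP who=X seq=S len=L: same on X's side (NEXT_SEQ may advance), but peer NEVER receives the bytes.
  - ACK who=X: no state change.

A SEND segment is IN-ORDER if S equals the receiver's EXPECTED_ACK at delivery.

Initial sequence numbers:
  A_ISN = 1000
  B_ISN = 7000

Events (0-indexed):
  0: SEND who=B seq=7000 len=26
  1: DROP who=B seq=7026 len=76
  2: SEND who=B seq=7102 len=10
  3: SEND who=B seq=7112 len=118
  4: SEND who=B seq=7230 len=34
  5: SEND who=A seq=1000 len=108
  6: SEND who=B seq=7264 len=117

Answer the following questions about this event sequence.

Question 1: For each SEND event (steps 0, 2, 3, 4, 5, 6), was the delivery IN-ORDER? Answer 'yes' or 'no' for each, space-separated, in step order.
Answer: yes no no no yes no

Derivation:
Step 0: SEND seq=7000 -> in-order
Step 2: SEND seq=7102 -> out-of-order
Step 3: SEND seq=7112 -> out-of-order
Step 4: SEND seq=7230 -> out-of-order
Step 5: SEND seq=1000 -> in-order
Step 6: SEND seq=7264 -> out-of-order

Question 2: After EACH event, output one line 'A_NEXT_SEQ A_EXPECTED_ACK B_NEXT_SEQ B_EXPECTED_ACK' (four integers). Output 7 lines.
1000 7026 7026 1000
1000 7026 7102 1000
1000 7026 7112 1000
1000 7026 7230 1000
1000 7026 7264 1000
1108 7026 7264 1108
1108 7026 7381 1108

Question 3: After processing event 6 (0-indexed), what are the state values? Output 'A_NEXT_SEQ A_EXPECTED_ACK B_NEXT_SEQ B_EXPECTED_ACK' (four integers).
After event 0: A_seq=1000 A_ack=7026 B_seq=7026 B_ack=1000
After event 1: A_seq=1000 A_ack=7026 B_seq=7102 B_ack=1000
After event 2: A_seq=1000 A_ack=7026 B_seq=7112 B_ack=1000
After event 3: A_seq=1000 A_ack=7026 B_seq=7230 B_ack=1000
After event 4: A_seq=1000 A_ack=7026 B_seq=7264 B_ack=1000
After event 5: A_seq=1108 A_ack=7026 B_seq=7264 B_ack=1108
After event 6: A_seq=1108 A_ack=7026 B_seq=7381 B_ack=1108

1108 7026 7381 1108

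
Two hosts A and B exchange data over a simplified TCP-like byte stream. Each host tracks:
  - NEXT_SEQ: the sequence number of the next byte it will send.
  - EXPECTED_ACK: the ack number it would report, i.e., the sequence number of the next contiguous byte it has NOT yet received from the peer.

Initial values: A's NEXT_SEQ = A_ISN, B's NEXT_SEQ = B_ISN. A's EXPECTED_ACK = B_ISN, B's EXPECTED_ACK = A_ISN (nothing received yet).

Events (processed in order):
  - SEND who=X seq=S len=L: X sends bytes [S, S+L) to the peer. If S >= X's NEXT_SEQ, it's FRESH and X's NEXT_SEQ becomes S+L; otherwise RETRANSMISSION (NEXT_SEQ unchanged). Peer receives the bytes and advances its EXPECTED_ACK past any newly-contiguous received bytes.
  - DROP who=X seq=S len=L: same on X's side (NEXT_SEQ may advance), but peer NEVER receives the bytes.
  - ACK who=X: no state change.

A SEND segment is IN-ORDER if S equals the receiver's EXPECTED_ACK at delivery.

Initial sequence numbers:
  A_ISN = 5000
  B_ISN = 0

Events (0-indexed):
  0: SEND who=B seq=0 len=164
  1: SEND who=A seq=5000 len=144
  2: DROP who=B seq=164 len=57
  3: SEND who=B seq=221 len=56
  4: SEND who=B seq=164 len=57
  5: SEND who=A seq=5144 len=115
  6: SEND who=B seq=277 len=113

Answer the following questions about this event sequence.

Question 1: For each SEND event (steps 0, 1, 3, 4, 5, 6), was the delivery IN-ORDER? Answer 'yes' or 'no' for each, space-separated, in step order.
Step 0: SEND seq=0 -> in-order
Step 1: SEND seq=5000 -> in-order
Step 3: SEND seq=221 -> out-of-order
Step 4: SEND seq=164 -> in-order
Step 5: SEND seq=5144 -> in-order
Step 6: SEND seq=277 -> in-order

Answer: yes yes no yes yes yes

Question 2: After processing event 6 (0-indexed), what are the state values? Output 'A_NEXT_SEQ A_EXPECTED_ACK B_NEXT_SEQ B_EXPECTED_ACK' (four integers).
After event 0: A_seq=5000 A_ack=164 B_seq=164 B_ack=5000
After event 1: A_seq=5144 A_ack=164 B_seq=164 B_ack=5144
After event 2: A_seq=5144 A_ack=164 B_seq=221 B_ack=5144
After event 3: A_seq=5144 A_ack=164 B_seq=277 B_ack=5144
After event 4: A_seq=5144 A_ack=277 B_seq=277 B_ack=5144
After event 5: A_seq=5259 A_ack=277 B_seq=277 B_ack=5259
After event 6: A_seq=5259 A_ack=390 B_seq=390 B_ack=5259

5259 390 390 5259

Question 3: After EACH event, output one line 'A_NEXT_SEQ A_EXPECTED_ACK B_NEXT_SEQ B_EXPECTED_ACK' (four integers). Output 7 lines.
5000 164 164 5000
5144 164 164 5144
5144 164 221 5144
5144 164 277 5144
5144 277 277 5144
5259 277 277 5259
5259 390 390 5259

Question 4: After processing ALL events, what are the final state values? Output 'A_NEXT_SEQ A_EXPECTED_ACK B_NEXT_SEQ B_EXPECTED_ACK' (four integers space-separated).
After event 0: A_seq=5000 A_ack=164 B_seq=164 B_ack=5000
After event 1: A_seq=5144 A_ack=164 B_seq=164 B_ack=5144
After event 2: A_seq=5144 A_ack=164 B_seq=221 B_ack=5144
After event 3: A_seq=5144 A_ack=164 B_seq=277 B_ack=5144
After event 4: A_seq=5144 A_ack=277 B_seq=277 B_ack=5144
After event 5: A_seq=5259 A_ack=277 B_seq=277 B_ack=5259
After event 6: A_seq=5259 A_ack=390 B_seq=390 B_ack=5259

Answer: 5259 390 390 5259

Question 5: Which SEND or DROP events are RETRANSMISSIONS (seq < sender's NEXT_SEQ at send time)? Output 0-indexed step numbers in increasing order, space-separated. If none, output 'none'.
Answer: 4

Derivation:
Step 0: SEND seq=0 -> fresh
Step 1: SEND seq=5000 -> fresh
Step 2: DROP seq=164 -> fresh
Step 3: SEND seq=221 -> fresh
Step 4: SEND seq=164 -> retransmit
Step 5: SEND seq=5144 -> fresh
Step 6: SEND seq=277 -> fresh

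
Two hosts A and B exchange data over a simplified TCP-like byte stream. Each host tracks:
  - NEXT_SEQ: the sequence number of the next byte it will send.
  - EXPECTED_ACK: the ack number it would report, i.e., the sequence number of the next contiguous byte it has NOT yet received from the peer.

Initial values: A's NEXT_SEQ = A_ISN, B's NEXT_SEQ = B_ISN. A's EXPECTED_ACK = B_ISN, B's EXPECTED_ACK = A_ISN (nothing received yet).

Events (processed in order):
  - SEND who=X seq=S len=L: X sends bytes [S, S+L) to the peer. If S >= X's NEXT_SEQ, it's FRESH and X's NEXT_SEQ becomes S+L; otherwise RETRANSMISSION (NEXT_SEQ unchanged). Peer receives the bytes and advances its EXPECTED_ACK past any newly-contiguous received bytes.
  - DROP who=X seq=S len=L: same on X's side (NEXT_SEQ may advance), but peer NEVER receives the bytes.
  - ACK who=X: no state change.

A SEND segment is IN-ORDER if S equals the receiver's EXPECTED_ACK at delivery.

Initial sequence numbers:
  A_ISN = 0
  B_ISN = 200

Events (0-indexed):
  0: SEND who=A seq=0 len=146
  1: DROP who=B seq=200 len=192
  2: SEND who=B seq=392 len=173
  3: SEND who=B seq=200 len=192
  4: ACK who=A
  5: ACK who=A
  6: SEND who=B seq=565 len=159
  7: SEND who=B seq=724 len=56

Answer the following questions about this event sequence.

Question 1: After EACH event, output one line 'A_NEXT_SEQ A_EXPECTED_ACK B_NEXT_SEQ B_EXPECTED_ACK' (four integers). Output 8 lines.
146 200 200 146
146 200 392 146
146 200 565 146
146 565 565 146
146 565 565 146
146 565 565 146
146 724 724 146
146 780 780 146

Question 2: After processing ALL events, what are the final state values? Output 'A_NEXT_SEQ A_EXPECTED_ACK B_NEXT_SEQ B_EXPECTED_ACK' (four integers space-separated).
After event 0: A_seq=146 A_ack=200 B_seq=200 B_ack=146
After event 1: A_seq=146 A_ack=200 B_seq=392 B_ack=146
After event 2: A_seq=146 A_ack=200 B_seq=565 B_ack=146
After event 3: A_seq=146 A_ack=565 B_seq=565 B_ack=146
After event 4: A_seq=146 A_ack=565 B_seq=565 B_ack=146
After event 5: A_seq=146 A_ack=565 B_seq=565 B_ack=146
After event 6: A_seq=146 A_ack=724 B_seq=724 B_ack=146
After event 7: A_seq=146 A_ack=780 B_seq=780 B_ack=146

Answer: 146 780 780 146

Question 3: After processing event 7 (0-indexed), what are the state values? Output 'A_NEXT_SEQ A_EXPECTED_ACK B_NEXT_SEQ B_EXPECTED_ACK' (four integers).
After event 0: A_seq=146 A_ack=200 B_seq=200 B_ack=146
After event 1: A_seq=146 A_ack=200 B_seq=392 B_ack=146
After event 2: A_seq=146 A_ack=200 B_seq=565 B_ack=146
After event 3: A_seq=146 A_ack=565 B_seq=565 B_ack=146
After event 4: A_seq=146 A_ack=565 B_seq=565 B_ack=146
After event 5: A_seq=146 A_ack=565 B_seq=565 B_ack=146
After event 6: A_seq=146 A_ack=724 B_seq=724 B_ack=146
After event 7: A_seq=146 A_ack=780 B_seq=780 B_ack=146

146 780 780 146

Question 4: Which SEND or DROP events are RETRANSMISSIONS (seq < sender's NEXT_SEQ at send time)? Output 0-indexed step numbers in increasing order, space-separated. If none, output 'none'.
Step 0: SEND seq=0 -> fresh
Step 1: DROP seq=200 -> fresh
Step 2: SEND seq=392 -> fresh
Step 3: SEND seq=200 -> retransmit
Step 6: SEND seq=565 -> fresh
Step 7: SEND seq=724 -> fresh

Answer: 3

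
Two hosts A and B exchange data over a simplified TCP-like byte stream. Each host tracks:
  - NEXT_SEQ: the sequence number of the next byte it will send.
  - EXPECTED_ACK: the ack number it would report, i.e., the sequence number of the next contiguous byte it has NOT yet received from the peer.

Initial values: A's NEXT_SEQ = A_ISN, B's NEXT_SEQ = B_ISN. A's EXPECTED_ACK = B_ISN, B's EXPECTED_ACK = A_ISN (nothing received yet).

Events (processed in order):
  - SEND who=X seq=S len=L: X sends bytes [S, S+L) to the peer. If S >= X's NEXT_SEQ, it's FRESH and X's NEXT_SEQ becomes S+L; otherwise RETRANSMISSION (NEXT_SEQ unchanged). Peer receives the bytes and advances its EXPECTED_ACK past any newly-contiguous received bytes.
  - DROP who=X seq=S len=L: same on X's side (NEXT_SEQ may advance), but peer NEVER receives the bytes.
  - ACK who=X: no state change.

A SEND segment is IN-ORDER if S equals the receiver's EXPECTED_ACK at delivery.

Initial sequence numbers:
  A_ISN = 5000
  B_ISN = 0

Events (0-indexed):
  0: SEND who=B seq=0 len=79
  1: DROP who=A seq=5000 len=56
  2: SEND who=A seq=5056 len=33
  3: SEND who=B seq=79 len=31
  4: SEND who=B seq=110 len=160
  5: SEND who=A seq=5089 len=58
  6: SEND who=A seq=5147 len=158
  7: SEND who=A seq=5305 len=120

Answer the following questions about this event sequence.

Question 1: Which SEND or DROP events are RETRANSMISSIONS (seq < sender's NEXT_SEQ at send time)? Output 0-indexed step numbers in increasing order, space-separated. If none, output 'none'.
Answer: none

Derivation:
Step 0: SEND seq=0 -> fresh
Step 1: DROP seq=5000 -> fresh
Step 2: SEND seq=5056 -> fresh
Step 3: SEND seq=79 -> fresh
Step 4: SEND seq=110 -> fresh
Step 5: SEND seq=5089 -> fresh
Step 6: SEND seq=5147 -> fresh
Step 7: SEND seq=5305 -> fresh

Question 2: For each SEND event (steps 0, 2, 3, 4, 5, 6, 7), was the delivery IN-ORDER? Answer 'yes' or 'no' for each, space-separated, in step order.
Step 0: SEND seq=0 -> in-order
Step 2: SEND seq=5056 -> out-of-order
Step 3: SEND seq=79 -> in-order
Step 4: SEND seq=110 -> in-order
Step 5: SEND seq=5089 -> out-of-order
Step 6: SEND seq=5147 -> out-of-order
Step 7: SEND seq=5305 -> out-of-order

Answer: yes no yes yes no no no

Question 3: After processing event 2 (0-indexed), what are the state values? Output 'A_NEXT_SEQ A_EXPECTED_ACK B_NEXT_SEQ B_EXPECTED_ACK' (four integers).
After event 0: A_seq=5000 A_ack=79 B_seq=79 B_ack=5000
After event 1: A_seq=5056 A_ack=79 B_seq=79 B_ack=5000
After event 2: A_seq=5089 A_ack=79 B_seq=79 B_ack=5000

5089 79 79 5000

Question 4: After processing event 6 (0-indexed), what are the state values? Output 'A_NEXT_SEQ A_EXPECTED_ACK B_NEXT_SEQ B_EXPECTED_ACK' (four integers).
After event 0: A_seq=5000 A_ack=79 B_seq=79 B_ack=5000
After event 1: A_seq=5056 A_ack=79 B_seq=79 B_ack=5000
After event 2: A_seq=5089 A_ack=79 B_seq=79 B_ack=5000
After event 3: A_seq=5089 A_ack=110 B_seq=110 B_ack=5000
After event 4: A_seq=5089 A_ack=270 B_seq=270 B_ack=5000
After event 5: A_seq=5147 A_ack=270 B_seq=270 B_ack=5000
After event 6: A_seq=5305 A_ack=270 B_seq=270 B_ack=5000

5305 270 270 5000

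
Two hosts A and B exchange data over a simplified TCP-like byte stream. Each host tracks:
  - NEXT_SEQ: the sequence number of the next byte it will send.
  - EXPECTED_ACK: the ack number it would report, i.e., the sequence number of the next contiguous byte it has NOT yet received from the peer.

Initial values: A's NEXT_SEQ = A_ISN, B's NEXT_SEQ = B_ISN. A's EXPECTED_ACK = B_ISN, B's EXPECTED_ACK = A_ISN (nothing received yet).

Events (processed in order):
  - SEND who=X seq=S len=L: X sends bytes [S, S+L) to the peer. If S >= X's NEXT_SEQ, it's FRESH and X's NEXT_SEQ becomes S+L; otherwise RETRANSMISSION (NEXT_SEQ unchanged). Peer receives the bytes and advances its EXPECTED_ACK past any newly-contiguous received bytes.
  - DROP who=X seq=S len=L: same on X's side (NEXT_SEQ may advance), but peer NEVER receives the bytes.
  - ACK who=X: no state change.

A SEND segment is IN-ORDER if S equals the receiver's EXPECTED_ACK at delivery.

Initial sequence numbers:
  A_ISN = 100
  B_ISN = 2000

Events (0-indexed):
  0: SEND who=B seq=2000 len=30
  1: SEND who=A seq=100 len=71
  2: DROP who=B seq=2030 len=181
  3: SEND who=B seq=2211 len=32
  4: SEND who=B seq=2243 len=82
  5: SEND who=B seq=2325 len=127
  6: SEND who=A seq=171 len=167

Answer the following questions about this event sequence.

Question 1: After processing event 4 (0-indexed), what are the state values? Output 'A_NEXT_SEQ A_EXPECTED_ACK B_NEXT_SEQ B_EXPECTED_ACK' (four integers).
After event 0: A_seq=100 A_ack=2030 B_seq=2030 B_ack=100
After event 1: A_seq=171 A_ack=2030 B_seq=2030 B_ack=171
After event 2: A_seq=171 A_ack=2030 B_seq=2211 B_ack=171
After event 3: A_seq=171 A_ack=2030 B_seq=2243 B_ack=171
After event 4: A_seq=171 A_ack=2030 B_seq=2325 B_ack=171

171 2030 2325 171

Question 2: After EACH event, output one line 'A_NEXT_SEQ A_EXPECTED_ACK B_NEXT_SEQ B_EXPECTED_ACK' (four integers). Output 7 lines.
100 2030 2030 100
171 2030 2030 171
171 2030 2211 171
171 2030 2243 171
171 2030 2325 171
171 2030 2452 171
338 2030 2452 338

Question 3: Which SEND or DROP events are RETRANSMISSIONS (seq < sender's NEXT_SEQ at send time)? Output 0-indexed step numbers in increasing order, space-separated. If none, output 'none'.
Answer: none

Derivation:
Step 0: SEND seq=2000 -> fresh
Step 1: SEND seq=100 -> fresh
Step 2: DROP seq=2030 -> fresh
Step 3: SEND seq=2211 -> fresh
Step 4: SEND seq=2243 -> fresh
Step 5: SEND seq=2325 -> fresh
Step 6: SEND seq=171 -> fresh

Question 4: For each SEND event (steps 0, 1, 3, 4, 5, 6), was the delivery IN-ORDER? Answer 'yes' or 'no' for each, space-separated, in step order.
Answer: yes yes no no no yes

Derivation:
Step 0: SEND seq=2000 -> in-order
Step 1: SEND seq=100 -> in-order
Step 3: SEND seq=2211 -> out-of-order
Step 4: SEND seq=2243 -> out-of-order
Step 5: SEND seq=2325 -> out-of-order
Step 6: SEND seq=171 -> in-order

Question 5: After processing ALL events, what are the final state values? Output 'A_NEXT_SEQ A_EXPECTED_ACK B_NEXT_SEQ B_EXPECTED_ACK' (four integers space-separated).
After event 0: A_seq=100 A_ack=2030 B_seq=2030 B_ack=100
After event 1: A_seq=171 A_ack=2030 B_seq=2030 B_ack=171
After event 2: A_seq=171 A_ack=2030 B_seq=2211 B_ack=171
After event 3: A_seq=171 A_ack=2030 B_seq=2243 B_ack=171
After event 4: A_seq=171 A_ack=2030 B_seq=2325 B_ack=171
After event 5: A_seq=171 A_ack=2030 B_seq=2452 B_ack=171
After event 6: A_seq=338 A_ack=2030 B_seq=2452 B_ack=338

Answer: 338 2030 2452 338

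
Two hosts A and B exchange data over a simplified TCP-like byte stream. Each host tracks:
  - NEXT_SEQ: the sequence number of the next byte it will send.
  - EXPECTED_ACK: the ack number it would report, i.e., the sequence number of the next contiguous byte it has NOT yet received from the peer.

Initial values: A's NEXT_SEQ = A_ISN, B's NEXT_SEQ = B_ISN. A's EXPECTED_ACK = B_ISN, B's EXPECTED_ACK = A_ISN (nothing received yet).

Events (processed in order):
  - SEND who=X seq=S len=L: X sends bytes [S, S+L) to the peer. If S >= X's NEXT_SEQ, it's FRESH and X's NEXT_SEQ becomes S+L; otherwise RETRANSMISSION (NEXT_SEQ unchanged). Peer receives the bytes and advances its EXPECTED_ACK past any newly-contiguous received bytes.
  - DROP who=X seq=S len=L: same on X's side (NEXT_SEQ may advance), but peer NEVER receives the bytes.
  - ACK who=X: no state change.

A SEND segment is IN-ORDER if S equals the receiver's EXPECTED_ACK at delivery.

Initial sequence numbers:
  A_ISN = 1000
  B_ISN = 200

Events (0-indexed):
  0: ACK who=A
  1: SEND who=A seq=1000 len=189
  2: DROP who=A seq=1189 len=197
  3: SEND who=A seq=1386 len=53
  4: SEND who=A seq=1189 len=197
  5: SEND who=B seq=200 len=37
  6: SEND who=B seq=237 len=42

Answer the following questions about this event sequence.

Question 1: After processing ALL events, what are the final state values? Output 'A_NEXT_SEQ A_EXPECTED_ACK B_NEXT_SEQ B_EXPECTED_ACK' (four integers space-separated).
Answer: 1439 279 279 1439

Derivation:
After event 0: A_seq=1000 A_ack=200 B_seq=200 B_ack=1000
After event 1: A_seq=1189 A_ack=200 B_seq=200 B_ack=1189
After event 2: A_seq=1386 A_ack=200 B_seq=200 B_ack=1189
After event 3: A_seq=1439 A_ack=200 B_seq=200 B_ack=1189
After event 4: A_seq=1439 A_ack=200 B_seq=200 B_ack=1439
After event 5: A_seq=1439 A_ack=237 B_seq=237 B_ack=1439
After event 6: A_seq=1439 A_ack=279 B_seq=279 B_ack=1439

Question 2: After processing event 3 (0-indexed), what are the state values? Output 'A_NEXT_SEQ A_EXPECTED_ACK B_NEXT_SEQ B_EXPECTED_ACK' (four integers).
After event 0: A_seq=1000 A_ack=200 B_seq=200 B_ack=1000
After event 1: A_seq=1189 A_ack=200 B_seq=200 B_ack=1189
After event 2: A_seq=1386 A_ack=200 B_seq=200 B_ack=1189
After event 3: A_seq=1439 A_ack=200 B_seq=200 B_ack=1189

1439 200 200 1189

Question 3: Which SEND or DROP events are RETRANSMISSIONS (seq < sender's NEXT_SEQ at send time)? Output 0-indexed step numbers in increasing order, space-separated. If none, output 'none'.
Answer: 4

Derivation:
Step 1: SEND seq=1000 -> fresh
Step 2: DROP seq=1189 -> fresh
Step 3: SEND seq=1386 -> fresh
Step 4: SEND seq=1189 -> retransmit
Step 5: SEND seq=200 -> fresh
Step 6: SEND seq=237 -> fresh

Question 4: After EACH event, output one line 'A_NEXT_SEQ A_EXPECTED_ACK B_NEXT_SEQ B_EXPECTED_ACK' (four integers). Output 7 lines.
1000 200 200 1000
1189 200 200 1189
1386 200 200 1189
1439 200 200 1189
1439 200 200 1439
1439 237 237 1439
1439 279 279 1439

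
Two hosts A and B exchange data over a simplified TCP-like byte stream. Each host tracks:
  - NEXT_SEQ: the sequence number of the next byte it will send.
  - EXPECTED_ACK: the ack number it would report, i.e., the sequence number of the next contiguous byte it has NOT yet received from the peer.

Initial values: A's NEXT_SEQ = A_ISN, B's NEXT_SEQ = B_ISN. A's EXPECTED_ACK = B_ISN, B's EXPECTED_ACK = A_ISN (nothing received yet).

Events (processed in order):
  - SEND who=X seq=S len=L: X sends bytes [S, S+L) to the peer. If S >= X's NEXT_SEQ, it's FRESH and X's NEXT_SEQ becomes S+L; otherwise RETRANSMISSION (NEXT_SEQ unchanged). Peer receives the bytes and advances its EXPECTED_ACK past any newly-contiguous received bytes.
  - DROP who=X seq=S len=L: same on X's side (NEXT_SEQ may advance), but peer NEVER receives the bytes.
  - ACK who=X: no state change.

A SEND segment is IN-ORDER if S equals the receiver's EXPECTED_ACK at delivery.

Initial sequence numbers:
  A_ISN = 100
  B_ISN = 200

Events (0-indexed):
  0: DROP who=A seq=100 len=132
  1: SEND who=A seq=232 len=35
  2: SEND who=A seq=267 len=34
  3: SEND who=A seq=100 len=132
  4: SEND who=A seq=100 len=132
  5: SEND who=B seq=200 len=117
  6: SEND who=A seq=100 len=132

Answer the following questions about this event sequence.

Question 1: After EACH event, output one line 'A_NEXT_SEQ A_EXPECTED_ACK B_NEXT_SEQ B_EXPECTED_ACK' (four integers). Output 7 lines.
232 200 200 100
267 200 200 100
301 200 200 100
301 200 200 301
301 200 200 301
301 317 317 301
301 317 317 301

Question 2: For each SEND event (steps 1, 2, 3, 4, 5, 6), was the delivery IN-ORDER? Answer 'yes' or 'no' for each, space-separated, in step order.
Step 1: SEND seq=232 -> out-of-order
Step 2: SEND seq=267 -> out-of-order
Step 3: SEND seq=100 -> in-order
Step 4: SEND seq=100 -> out-of-order
Step 5: SEND seq=200 -> in-order
Step 6: SEND seq=100 -> out-of-order

Answer: no no yes no yes no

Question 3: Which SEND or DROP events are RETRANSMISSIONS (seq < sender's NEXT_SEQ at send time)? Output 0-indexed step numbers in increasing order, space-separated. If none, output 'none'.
Step 0: DROP seq=100 -> fresh
Step 1: SEND seq=232 -> fresh
Step 2: SEND seq=267 -> fresh
Step 3: SEND seq=100 -> retransmit
Step 4: SEND seq=100 -> retransmit
Step 5: SEND seq=200 -> fresh
Step 6: SEND seq=100 -> retransmit

Answer: 3 4 6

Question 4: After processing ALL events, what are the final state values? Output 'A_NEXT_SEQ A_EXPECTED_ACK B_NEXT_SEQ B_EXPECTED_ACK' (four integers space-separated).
After event 0: A_seq=232 A_ack=200 B_seq=200 B_ack=100
After event 1: A_seq=267 A_ack=200 B_seq=200 B_ack=100
After event 2: A_seq=301 A_ack=200 B_seq=200 B_ack=100
After event 3: A_seq=301 A_ack=200 B_seq=200 B_ack=301
After event 4: A_seq=301 A_ack=200 B_seq=200 B_ack=301
After event 5: A_seq=301 A_ack=317 B_seq=317 B_ack=301
After event 6: A_seq=301 A_ack=317 B_seq=317 B_ack=301

Answer: 301 317 317 301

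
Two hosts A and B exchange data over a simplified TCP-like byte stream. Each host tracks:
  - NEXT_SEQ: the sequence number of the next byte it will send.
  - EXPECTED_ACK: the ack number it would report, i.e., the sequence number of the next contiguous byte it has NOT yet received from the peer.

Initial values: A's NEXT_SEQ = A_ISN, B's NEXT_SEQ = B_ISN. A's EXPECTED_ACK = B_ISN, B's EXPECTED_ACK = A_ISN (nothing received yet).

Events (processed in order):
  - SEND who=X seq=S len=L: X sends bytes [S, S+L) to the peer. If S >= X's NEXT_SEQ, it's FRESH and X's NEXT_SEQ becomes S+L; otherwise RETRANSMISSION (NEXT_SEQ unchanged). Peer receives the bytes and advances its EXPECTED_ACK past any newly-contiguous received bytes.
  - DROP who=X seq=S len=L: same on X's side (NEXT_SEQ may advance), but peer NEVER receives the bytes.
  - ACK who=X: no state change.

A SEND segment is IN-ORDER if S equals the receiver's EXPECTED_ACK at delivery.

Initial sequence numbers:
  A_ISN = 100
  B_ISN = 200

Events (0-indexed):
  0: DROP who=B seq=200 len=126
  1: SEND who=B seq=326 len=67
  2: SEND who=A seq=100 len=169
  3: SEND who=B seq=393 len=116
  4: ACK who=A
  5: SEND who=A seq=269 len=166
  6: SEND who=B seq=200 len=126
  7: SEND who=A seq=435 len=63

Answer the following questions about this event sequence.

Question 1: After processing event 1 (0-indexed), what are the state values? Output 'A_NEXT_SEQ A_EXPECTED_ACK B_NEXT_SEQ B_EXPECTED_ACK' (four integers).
After event 0: A_seq=100 A_ack=200 B_seq=326 B_ack=100
After event 1: A_seq=100 A_ack=200 B_seq=393 B_ack=100

100 200 393 100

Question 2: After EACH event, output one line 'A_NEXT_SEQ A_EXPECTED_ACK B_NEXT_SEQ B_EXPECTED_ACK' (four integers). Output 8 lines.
100 200 326 100
100 200 393 100
269 200 393 269
269 200 509 269
269 200 509 269
435 200 509 435
435 509 509 435
498 509 509 498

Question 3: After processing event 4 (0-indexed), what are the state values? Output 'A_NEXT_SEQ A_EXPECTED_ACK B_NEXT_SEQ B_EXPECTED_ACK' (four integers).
After event 0: A_seq=100 A_ack=200 B_seq=326 B_ack=100
After event 1: A_seq=100 A_ack=200 B_seq=393 B_ack=100
After event 2: A_seq=269 A_ack=200 B_seq=393 B_ack=269
After event 3: A_seq=269 A_ack=200 B_seq=509 B_ack=269
After event 4: A_seq=269 A_ack=200 B_seq=509 B_ack=269

269 200 509 269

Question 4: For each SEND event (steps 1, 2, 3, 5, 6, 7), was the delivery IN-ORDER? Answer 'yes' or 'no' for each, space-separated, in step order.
Answer: no yes no yes yes yes

Derivation:
Step 1: SEND seq=326 -> out-of-order
Step 2: SEND seq=100 -> in-order
Step 3: SEND seq=393 -> out-of-order
Step 5: SEND seq=269 -> in-order
Step 6: SEND seq=200 -> in-order
Step 7: SEND seq=435 -> in-order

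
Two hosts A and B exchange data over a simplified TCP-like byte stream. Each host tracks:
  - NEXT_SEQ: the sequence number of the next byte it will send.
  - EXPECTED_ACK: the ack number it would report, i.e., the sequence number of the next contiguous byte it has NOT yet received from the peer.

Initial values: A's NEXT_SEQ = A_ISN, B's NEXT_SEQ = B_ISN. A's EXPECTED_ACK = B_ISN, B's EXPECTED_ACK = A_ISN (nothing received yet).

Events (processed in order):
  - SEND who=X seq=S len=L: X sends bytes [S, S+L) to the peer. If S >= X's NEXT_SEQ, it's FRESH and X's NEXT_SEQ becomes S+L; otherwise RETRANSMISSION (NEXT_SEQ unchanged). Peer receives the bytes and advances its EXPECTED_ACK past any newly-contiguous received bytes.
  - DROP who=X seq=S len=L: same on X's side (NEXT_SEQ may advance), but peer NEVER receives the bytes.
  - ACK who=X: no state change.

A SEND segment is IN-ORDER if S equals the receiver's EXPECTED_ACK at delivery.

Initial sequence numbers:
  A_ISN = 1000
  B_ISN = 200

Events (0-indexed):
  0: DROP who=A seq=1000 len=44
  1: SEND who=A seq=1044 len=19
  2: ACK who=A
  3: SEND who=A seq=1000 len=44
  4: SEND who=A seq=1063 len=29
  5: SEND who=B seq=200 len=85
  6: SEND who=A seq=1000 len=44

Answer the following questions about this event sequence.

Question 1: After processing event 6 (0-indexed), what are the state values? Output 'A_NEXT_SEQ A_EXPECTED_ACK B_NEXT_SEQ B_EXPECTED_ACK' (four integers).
After event 0: A_seq=1044 A_ack=200 B_seq=200 B_ack=1000
After event 1: A_seq=1063 A_ack=200 B_seq=200 B_ack=1000
After event 2: A_seq=1063 A_ack=200 B_seq=200 B_ack=1000
After event 3: A_seq=1063 A_ack=200 B_seq=200 B_ack=1063
After event 4: A_seq=1092 A_ack=200 B_seq=200 B_ack=1092
After event 5: A_seq=1092 A_ack=285 B_seq=285 B_ack=1092
After event 6: A_seq=1092 A_ack=285 B_seq=285 B_ack=1092

1092 285 285 1092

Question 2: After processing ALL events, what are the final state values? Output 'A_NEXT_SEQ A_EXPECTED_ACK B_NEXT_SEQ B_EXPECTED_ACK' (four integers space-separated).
Answer: 1092 285 285 1092

Derivation:
After event 0: A_seq=1044 A_ack=200 B_seq=200 B_ack=1000
After event 1: A_seq=1063 A_ack=200 B_seq=200 B_ack=1000
After event 2: A_seq=1063 A_ack=200 B_seq=200 B_ack=1000
After event 3: A_seq=1063 A_ack=200 B_seq=200 B_ack=1063
After event 4: A_seq=1092 A_ack=200 B_seq=200 B_ack=1092
After event 5: A_seq=1092 A_ack=285 B_seq=285 B_ack=1092
After event 6: A_seq=1092 A_ack=285 B_seq=285 B_ack=1092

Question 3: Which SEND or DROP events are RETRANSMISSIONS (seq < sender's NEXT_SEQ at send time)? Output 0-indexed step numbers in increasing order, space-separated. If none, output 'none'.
Step 0: DROP seq=1000 -> fresh
Step 1: SEND seq=1044 -> fresh
Step 3: SEND seq=1000 -> retransmit
Step 4: SEND seq=1063 -> fresh
Step 5: SEND seq=200 -> fresh
Step 6: SEND seq=1000 -> retransmit

Answer: 3 6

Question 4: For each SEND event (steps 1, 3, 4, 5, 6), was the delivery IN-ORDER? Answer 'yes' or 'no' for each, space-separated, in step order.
Answer: no yes yes yes no

Derivation:
Step 1: SEND seq=1044 -> out-of-order
Step 3: SEND seq=1000 -> in-order
Step 4: SEND seq=1063 -> in-order
Step 5: SEND seq=200 -> in-order
Step 6: SEND seq=1000 -> out-of-order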